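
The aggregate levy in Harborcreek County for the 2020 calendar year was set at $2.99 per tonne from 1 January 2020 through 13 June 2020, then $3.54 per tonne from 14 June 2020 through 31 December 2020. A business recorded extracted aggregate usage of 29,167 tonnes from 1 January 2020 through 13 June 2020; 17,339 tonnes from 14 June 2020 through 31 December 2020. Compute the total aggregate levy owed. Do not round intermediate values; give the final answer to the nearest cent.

$148589.39

1 January – 13 June 2020: 29,167 tonnes at $2.99/tonne → $87209.33
14 June – 31 December 2020: 17,339 tonnes at $3.54/tonne → $61380.06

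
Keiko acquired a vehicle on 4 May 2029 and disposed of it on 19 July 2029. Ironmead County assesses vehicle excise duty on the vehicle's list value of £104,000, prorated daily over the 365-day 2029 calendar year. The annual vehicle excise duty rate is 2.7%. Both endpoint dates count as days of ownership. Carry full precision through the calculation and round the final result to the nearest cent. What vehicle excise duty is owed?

£592.37

Days held (4 May – 19 July 2029): 77 out of 365
Tax = £104,000 × 2.7% × 77/365 = £592.3726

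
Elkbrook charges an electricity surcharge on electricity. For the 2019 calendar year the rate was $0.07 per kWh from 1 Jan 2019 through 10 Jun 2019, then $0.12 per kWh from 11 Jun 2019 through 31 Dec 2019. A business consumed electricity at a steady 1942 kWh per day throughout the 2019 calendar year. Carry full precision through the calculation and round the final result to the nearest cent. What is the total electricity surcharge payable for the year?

1 Jan – 10 Jun 2019: 161 days × 1942 kWh/day = 312,662 kWh at $0.07/kWh → $21,886.34
11 Jun – 31 Dec 2019: 204 days × 1942 kWh/day = 396,168 kWh at $0.12/kWh → $47,540.16

$69,426.50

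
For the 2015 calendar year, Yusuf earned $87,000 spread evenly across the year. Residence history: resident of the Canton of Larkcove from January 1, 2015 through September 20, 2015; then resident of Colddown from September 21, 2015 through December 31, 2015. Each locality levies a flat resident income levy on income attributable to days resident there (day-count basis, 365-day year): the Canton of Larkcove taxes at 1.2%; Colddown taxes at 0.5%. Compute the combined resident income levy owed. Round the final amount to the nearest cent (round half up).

The Canton of Larkcove, January 1 – September 20, 2015: 263 days → $87,000 × 1.2% × 263/365 = $752.2521
Colddown, September 21 – December 31, 2015: 102 days → $87,000 × 0.5% × 102/365 = $121.5616
Total = $873.8137

$873.81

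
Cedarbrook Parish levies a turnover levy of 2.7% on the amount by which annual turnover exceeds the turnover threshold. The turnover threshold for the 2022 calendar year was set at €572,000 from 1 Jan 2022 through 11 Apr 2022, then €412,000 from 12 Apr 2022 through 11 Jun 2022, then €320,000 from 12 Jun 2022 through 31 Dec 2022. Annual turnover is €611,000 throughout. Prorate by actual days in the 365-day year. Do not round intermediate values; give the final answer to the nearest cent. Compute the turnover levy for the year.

€5,559.12

1 Jan – 11 Apr 2022: 101 days, exemption €572,000 → (€611,000 − €572,000) × 2.7% × 101/365 = €291.3781
12 Apr – 11 Jun 2022: 61 days, exemption €412,000 → (€611,000 − €412,000) × 2.7% × 61/365 = €897.9534
12 Jun – 31 Dec 2022: 203 days, exemption €320,000 → (€611,000 − €320,000) × 2.7% × 203/365 = €4,369.7836
Total = €5,559.1151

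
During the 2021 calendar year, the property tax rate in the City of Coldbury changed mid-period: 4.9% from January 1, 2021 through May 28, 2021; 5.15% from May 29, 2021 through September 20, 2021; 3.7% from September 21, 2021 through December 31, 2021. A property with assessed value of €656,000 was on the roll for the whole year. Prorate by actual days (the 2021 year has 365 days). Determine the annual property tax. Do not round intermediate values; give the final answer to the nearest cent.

January 1 – May 28, 2021: 148 days at 4.9% → €656,000 × 4.9% × 148/365 = €13,033.7315
May 29 – September 20, 2021: 115 days at 5.15% → €656,000 × 5.15% × 115/365 = €10,644.2740
September 21 – December 31, 2021: 102 days at 3.7% → €656,000 × 3.7% × 102/365 = €6,782.8603
Total = €30,460.8658

€30,460.87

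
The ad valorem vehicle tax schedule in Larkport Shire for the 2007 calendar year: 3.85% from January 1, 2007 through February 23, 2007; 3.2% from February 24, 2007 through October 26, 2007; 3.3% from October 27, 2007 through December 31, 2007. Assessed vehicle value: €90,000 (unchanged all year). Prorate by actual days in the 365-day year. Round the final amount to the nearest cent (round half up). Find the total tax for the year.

January 1 – February 23, 2007: 54 days at 3.85% → €90,000 × 3.85% × 54/365 = €512.6301
February 24 – October 26, 2007: 245 days at 3.2% → €90,000 × 3.2% × 245/365 = €1,933.1507
October 27 – December 31, 2007: 66 days at 3.3% → €90,000 × 3.3% × 66/365 = €537.0411
Total = €2,982.8219

€2,982.82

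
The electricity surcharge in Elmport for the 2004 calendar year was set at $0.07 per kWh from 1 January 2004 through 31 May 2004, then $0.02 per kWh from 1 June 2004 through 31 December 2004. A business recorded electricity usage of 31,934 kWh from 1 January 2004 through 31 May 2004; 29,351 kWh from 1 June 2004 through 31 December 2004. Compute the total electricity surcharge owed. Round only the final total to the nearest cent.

1 January – 31 May 2004: 31,934 kWh at $0.07/kWh → $2,235.38
1 June – 31 December 2004: 29,351 kWh at $0.02/kWh → $587.02

$2,822.40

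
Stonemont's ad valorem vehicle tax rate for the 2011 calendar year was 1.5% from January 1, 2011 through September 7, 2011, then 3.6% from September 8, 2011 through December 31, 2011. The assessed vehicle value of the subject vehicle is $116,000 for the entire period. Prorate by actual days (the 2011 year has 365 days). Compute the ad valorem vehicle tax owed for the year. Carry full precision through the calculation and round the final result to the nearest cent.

January 1 – September 7, 2011: 250 days at 1.5% → $116,000 × 1.5% × 250/365 = $1,191.7808
September 8 – December 31, 2011: 115 days at 3.6% → $116,000 × 3.6% × 115/365 = $1,315.7260
Total = $2,507.5068

$2,507.51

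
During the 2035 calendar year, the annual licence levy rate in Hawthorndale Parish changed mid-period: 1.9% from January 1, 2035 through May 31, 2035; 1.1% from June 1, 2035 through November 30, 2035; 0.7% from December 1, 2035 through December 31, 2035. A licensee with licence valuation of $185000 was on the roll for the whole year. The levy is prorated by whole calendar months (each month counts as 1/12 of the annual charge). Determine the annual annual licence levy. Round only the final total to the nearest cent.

$2590.00

January 1 – May 31, 2035: 5 months at 1.9% → $185000 × 1.9% × 5/12 = $1464.5833
June 1 – November 30, 2035: 6 months at 1.1% → $185000 × 1.1% × 6/12 = $1017.5000
December 1 – December 31, 2035: 1 month at 0.7% → $185000 × 0.7% × 1/12 = $107.9167
Total = $2590.0000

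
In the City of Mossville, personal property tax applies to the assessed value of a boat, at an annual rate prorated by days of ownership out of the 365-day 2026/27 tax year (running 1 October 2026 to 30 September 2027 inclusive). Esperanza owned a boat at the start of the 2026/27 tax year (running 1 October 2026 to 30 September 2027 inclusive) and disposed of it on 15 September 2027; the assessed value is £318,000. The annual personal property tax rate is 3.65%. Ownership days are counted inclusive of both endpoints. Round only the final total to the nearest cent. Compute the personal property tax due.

£11,130.00

Days held (1 October 2026 – 15 September 2027): 350 out of 365
Tax = £318,000 × 3.65% × 350/365 = £11,130.0000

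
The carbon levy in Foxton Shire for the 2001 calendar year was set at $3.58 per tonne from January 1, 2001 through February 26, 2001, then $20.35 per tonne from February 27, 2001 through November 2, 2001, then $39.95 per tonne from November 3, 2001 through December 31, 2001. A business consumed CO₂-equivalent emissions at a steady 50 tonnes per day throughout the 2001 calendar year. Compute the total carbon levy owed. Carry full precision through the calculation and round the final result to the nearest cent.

January 1 – February 26, 2001: 57 days × 50 tonnes/day = 2,850 tonnes at $3.58/tonne → $10203.00
February 27 – November 2, 2001: 249 days × 50 tonnes/day = 12,450 tonnes at $20.35/tonne → $253357.50
November 3 – December 31, 2001: 59 days × 50 tonnes/day = 2,950 tonnes at $39.95/tonne → $117852.50

$381413.00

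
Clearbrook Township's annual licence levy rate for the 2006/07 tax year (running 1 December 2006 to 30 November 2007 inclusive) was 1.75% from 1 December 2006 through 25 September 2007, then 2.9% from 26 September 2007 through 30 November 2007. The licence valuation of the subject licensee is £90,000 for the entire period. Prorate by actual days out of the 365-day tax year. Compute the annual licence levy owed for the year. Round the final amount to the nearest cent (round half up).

1 December 2006 – 25 September 2007: 299 days at 1.75% → £90,000 × 1.75% × 299/365 = £1,290.2055
26 September – 30 November 2007: 66 days at 2.9% → £90,000 × 2.9% × 66/365 = £471.9452
Total = £1,762.1507

£1,762.15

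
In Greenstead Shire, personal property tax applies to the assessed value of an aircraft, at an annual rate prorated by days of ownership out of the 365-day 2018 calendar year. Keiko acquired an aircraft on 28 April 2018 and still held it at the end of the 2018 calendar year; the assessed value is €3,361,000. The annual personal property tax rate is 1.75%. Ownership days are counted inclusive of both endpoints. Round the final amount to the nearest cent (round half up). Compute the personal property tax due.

Days held (28 April – 31 December 2018): 248 out of 365
Tax = €3,361,000 × 1.75% × 248/365 = €39,963.6712

€39,963.67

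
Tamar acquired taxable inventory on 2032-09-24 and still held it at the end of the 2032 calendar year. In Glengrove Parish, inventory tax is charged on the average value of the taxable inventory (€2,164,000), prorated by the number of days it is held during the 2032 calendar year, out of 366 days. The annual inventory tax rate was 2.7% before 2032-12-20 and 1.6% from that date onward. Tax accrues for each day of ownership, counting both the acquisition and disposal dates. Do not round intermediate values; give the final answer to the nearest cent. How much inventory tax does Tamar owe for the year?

€15,023.84

2032-09-24 to 2032-12-19: 87 days at 2.7% → €2,164,000 × 2.7% × 87/366 = €13,888.6230
2032-12-20 to 2032-12-31: 12 days at 1.6% → €2,164,000 × 1.6% × 12/366 = €1,135.2131
Total = €15,023.8361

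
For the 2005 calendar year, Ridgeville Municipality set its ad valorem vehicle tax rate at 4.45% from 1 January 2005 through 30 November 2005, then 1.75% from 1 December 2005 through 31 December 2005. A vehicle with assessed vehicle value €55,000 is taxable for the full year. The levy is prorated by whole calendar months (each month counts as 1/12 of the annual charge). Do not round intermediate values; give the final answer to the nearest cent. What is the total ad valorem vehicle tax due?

€2,323.75

1 January – 30 November 2005: 11 months at 4.45% → €55,000 × 4.45% × 11/12 = €2,243.5417
1 December – 31 December 2005: 1 month at 1.75% → €55,000 × 1.75% × 1/12 = €80.2083
Total = €2,323.7500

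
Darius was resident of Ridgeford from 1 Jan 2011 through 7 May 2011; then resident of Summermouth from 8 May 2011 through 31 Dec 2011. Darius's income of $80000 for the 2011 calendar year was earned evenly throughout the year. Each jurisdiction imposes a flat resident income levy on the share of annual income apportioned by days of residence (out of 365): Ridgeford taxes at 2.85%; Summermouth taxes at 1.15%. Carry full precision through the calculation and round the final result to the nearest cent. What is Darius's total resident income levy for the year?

$1393.21

Ridgeford, 1 Jan – 7 May 2011: 127 days → $80000 × 2.85% × 127/365 = $793.3151
Summermouth, 8 May – 31 Dec 2011: 238 days → $80000 × 1.15% × 238/365 = $599.8904
Total = $1393.2055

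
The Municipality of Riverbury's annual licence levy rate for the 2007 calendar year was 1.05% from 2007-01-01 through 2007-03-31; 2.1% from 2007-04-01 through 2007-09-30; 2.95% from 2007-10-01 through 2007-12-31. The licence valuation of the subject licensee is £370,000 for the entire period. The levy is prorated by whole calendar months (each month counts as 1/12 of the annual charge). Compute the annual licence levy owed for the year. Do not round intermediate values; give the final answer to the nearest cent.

£7,585.00

2007-01-01 to 2007-03-31: 3 months at 1.05% → £370,000 × 1.05% × 3/12 = £971.2500
2007-04-01 to 2007-09-30: 6 months at 2.1% → £370,000 × 2.1% × 6/12 = £3,885.0000
2007-10-01 to 2007-12-31: 3 months at 2.95% → £370,000 × 2.95% × 3/12 = £2,728.7500
Total = £7,585.0000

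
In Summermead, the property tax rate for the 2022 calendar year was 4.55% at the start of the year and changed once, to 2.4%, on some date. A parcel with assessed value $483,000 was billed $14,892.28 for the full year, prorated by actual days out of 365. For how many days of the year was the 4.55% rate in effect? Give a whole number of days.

Let d = days at the first rate; then 365 − d days at the second rate.
$483,000 × [4.55%·d + 2.4%·(365−d)] / 365 = $14,892.28
Solving gives d = 116, so the new rate took effect on 27 Apr 2022.

116 days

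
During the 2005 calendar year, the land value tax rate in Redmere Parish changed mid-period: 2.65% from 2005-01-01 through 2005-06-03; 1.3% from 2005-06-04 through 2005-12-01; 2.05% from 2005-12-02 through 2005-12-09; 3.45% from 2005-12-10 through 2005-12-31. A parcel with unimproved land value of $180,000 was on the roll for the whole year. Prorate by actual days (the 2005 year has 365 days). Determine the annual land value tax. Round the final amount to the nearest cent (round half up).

$3,628.11

2005-01-01 to 2005-06-03: 154 days at 2.65% → $180,000 × 2.65% × 154/365 = $2,012.5479
2005-06-04 to 2005-12-01: 181 days at 1.3% → $180,000 × 1.3% × 181/365 = $1,160.3836
2005-12-02 to 2005-12-09: 8 days at 2.05% → $180,000 × 2.05% × 8/365 = $80.8767
2005-12-10 to 2005-12-31: 22 days at 3.45% → $180,000 × 3.45% × 22/365 = $374.3014
Total = $3,628.1096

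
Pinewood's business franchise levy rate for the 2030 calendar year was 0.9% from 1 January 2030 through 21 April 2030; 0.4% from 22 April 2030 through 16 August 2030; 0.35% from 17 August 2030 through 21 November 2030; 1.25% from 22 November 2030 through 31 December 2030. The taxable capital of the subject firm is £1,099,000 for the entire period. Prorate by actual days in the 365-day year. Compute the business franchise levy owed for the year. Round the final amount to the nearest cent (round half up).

1 January – 21 April 2030: 111 days at 0.9% → £1,099,000 × 0.9% × 111/365 = £3,007.9479
22 April – 16 August 2030: 117 days at 0.4% → £1,099,000 × 0.4% × 117/365 = £1,409.1288
17 August – 21 November 2030: 97 days at 0.35% → £1,099,000 × 0.35% × 97/365 = £1,022.2205
22 November – 31 December 2030: 40 days at 1.25% → £1,099,000 × 1.25% × 40/365 = £1,505.4795
Total = £6,944.7767

£6,944.78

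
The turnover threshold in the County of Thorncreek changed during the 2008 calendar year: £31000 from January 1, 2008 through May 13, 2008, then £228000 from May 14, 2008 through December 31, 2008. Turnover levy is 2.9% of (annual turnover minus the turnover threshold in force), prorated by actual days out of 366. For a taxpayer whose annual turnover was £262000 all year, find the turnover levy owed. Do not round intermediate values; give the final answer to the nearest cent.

£3077.64

January 1 – May 13, 2008: 134 days, exemption £31000 → (£262000 − £31000) × 2.9% × 134/366 = £2452.6393
May 14 – December 31, 2008: 232 days, exemption £228000 → (£262000 − £228000) × 2.9% × 232/366 = £625.0055
Total = £3077.6448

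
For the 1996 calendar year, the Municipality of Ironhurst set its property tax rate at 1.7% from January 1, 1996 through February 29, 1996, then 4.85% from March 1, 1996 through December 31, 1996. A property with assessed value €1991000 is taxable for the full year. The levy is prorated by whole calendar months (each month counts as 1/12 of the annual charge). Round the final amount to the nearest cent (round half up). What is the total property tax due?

January 1 – February 29, 1996: 2 months at 1.7% → €1991000 × 1.7% × 2/12 = €5641.1667
March 1 – December 31, 1996: 10 months at 4.85% → €1991000 × 4.85% × 10/12 = €80469.5833
Total = €86110.7500

€86110.75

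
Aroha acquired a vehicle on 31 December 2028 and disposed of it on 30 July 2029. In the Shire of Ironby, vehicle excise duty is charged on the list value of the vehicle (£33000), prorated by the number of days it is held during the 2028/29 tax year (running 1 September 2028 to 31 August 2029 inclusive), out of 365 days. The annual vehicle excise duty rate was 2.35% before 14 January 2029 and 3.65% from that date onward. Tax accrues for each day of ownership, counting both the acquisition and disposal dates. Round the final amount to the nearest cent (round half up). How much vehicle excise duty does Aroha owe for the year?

31 December 2028 – 13 January 2029: 14 days at 2.35% → £33000 × 2.35% × 14/365 = £29.7452
14 January – 30 July 2029: 198 days at 3.65% → £33000 × 3.65% × 198/365 = £653.4000
Total = £683.1452

£683.15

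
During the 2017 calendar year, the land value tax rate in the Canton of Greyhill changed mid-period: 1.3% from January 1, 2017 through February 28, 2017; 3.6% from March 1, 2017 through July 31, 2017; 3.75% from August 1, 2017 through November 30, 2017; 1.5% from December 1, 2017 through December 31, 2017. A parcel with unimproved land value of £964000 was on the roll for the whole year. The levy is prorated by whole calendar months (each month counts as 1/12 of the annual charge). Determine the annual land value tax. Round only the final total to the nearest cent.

January 1 – February 28, 2017: 2 months at 1.3% → £964000 × 1.3% × 2/12 = £2088.6667
March 1 – July 31, 2017: 5 months at 3.6% → £964000 × 3.6% × 5/12 = £14460.0000
August 1 – November 30, 2017: 4 months at 3.75% → £964000 × 3.75% × 4/12 = £12050.0000
December 1 – December 31, 2017: 1 month at 1.5% → £964000 × 1.5% × 1/12 = £1205.0000
Total = £29803.6667

£29803.67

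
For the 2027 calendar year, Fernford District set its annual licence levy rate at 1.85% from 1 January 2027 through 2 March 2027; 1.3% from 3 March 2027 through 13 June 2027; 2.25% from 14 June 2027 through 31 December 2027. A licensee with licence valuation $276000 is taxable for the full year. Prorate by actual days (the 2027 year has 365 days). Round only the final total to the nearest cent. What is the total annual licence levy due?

$5285.59

1 January – 2 March 2027: 61 days at 1.85% → $276000 × 1.85% × 61/365 = $853.3315
3 March – 13 June 2027: 103 days at 1.3% → $276000 × 1.3% × 103/365 = $1012.5041
14 June – 31 December 2027: 201 days at 2.25% → $276000 × 2.25% × 201/365 = $3419.7534
Total = $5285.5890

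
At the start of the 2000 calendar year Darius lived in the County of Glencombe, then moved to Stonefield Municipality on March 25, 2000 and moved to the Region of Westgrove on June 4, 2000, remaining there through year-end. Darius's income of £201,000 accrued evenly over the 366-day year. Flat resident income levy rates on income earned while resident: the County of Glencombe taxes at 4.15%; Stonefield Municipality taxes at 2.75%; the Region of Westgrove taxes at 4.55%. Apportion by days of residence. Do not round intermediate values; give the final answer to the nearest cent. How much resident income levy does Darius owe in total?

The County of Glencombe, January 1 – March 24, 2000: 84 days → £201,000 × 4.15% × 84/366 = £1,914.4426
Stonefield Municipality, March 25 – June 3, 2000: 71 days → £201,000 × 2.75% × 71/366 = £1,072.2746
The Region of Westgrove, June 4 – December 31, 2000: 211 days → £201,000 × 4.55% × 211/366 = £5,272.4057
Total = £8,259.1230

£8,259.12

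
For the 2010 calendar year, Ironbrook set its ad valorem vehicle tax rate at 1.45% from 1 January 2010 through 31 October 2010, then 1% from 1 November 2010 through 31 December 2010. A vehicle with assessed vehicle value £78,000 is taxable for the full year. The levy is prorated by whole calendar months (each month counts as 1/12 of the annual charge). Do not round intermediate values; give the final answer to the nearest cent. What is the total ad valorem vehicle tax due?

1 January – 31 October 2010: 10 months at 1.45% → £78,000 × 1.45% × 10/12 = £942.5000
1 November – 31 December 2010: 2 months at 1% → £78,000 × 1% × 2/12 = £130.0000
Total = £1,072.5000

£1,072.50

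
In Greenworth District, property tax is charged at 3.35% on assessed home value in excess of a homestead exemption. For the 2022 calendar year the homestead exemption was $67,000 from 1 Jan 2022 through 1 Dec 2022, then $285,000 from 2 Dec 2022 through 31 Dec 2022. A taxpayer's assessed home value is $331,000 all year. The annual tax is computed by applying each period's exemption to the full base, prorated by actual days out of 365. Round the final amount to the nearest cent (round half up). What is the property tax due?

1 Jan – 1 Dec 2022: 335 days, exemption $67,000 → ($331,000 − $67,000) × 3.35% × 335/365 = $8,117.0959
2 Dec – 31 Dec 2022: 30 days, exemption $285,000 → ($331,000 − $285,000) × 3.35% × 30/365 = $126.6575
Total = $8,243.7534

$8,243.75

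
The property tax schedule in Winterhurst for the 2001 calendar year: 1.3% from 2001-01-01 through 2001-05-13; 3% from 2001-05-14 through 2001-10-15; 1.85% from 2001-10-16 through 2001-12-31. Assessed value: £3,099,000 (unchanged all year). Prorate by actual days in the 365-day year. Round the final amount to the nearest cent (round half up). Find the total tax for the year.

2001-01-01 to 2001-05-13: 133 days at 1.3% → £3,099,000 × 1.3% × 133/365 = £14,679.9205
2001-05-14 to 2001-10-15: 155 days at 3% → £3,099,000 × 3% × 155/365 = £39,480.4110
2001-10-16 to 2001-12-31: 77 days at 1.85% → £3,099,000 × 1.85% × 77/365 = £12,094.5904
Total = £66,254.9219

£66,254.92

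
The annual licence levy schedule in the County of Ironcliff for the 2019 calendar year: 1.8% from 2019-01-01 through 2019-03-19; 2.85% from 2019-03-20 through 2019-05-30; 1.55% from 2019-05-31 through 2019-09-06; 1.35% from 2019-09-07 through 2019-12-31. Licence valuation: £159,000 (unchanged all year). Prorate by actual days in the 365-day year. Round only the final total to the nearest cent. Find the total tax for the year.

2019-01-01 to 2019-03-19: 78 days at 1.8% → £159,000 × 1.8% × 78/365 = £611.6055
2019-03-20 to 2019-05-30: 72 days at 2.85% → £159,000 × 2.85% × 72/365 = £893.8849
2019-05-31 to 2019-09-06: 99 days at 1.55% → £159,000 × 1.55% × 99/365 = £668.4534
2019-09-07 to 2019-12-31: 116 days at 1.35% → £159,000 × 1.35% × 116/365 = £682.1753
Total = £2,856.1192

£2,856.12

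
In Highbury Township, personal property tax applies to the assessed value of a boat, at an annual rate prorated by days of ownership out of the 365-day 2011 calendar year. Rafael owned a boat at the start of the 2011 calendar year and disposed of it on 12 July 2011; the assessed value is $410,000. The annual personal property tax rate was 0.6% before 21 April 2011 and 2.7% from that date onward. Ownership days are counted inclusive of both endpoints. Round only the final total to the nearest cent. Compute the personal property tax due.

1 January – 20 April 2011: 110 days at 0.6% → $410,000 × 0.6% × 110/365 = $741.3699
21 April – 12 July 2011: 83 days at 2.7% → $410,000 × 2.7% × 83/365 = $2,517.2877
Total = $3,258.6575

$3,258.66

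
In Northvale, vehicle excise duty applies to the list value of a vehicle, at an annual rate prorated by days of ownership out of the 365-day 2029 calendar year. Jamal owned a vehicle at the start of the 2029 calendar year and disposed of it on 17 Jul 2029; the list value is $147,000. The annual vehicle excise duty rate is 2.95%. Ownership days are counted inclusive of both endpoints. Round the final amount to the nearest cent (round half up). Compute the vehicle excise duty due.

Days held (1 Jan – 17 Jul 2029): 198 out of 365
Tax = $147,000 × 2.95% × 198/365 = $2,352.4027

$2,352.40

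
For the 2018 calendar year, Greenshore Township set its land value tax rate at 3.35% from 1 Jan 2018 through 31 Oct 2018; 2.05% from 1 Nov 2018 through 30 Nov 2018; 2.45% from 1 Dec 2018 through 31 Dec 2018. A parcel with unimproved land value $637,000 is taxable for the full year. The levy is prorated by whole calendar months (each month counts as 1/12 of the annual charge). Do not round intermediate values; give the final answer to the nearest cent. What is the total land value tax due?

$20,171.67

1 Jan – 31 Oct 2018: 10 months at 3.35% → $637,000 × 3.35% × 10/12 = $17,782.9167
1 Nov – 30 Nov 2018: 1 month at 2.05% → $637,000 × 2.05% × 1/12 = $1,088.2083
1 Dec – 31 Dec 2018: 1 month at 2.45% → $637,000 × 2.45% × 1/12 = $1,300.5417
Total = $20,171.6667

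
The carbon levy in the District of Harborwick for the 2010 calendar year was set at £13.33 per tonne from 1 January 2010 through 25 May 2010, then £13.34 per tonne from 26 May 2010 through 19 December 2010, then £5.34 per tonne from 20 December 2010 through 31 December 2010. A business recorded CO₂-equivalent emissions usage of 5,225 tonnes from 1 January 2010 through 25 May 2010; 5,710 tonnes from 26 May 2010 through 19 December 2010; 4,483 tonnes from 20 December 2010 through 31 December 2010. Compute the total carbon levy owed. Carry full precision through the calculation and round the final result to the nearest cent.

£169,759.87

1 January – 25 May 2010: 5,225 tonnes at £13.33/tonne → £69,649.25
26 May – 19 December 2010: 5,710 tonnes at £13.34/tonne → £76,171.40
20 December – 31 December 2010: 4,483 tonnes at £5.34/tonne → £23,939.22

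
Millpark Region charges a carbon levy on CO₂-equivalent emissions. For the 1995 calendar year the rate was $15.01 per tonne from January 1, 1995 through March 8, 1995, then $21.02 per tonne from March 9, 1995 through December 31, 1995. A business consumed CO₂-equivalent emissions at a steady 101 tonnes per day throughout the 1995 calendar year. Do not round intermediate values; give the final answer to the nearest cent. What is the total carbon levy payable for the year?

$734,232.63

January 1 – March 8, 1995: 67 days × 101 tonnes/day = 6,767 tonnes at $15.01/tonne → $101,572.67
March 9 – December 31, 1995: 298 days × 101 tonnes/day = 30,098 tonnes at $21.02/tonne → $632,659.96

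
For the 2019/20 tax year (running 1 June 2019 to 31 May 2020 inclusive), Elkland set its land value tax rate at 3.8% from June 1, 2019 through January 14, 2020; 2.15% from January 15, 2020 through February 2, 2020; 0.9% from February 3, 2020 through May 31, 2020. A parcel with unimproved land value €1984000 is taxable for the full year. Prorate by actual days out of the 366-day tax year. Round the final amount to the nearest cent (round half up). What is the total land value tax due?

June 1, 2019 – January 14, 2020: 228 days at 3.8% → €1984000 × 3.8% × 228/366 = €46965.5082
January 15 – February 2, 2020: 19 days at 2.15% → €1984000 × 2.15% × 19/366 = €2214.3825
February 3 – May 31, 2020: 119 days at 0.9% → €1984000 × 0.9% × 119/366 = €5805.6393
Total = €54985.5301

€54985.53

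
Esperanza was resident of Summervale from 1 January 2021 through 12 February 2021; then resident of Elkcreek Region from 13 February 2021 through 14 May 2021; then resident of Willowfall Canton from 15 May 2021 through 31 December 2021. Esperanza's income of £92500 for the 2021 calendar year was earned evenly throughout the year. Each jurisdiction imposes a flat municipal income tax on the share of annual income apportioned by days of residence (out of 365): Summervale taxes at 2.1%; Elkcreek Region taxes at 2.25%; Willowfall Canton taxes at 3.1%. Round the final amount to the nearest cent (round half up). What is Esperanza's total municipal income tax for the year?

Summervale, 1 January – 12 February 2021: 43 days → £92500 × 2.1% × 43/365 = £228.8425
Elkcreek Region, 13 February – 14 May 2021: 91 days → £92500 × 2.25% × 91/365 = £518.8870
Willowfall Canton, 15 May – 31 December 2021: 231 days → £92500 × 3.1% × 231/365 = £1814.7740
Total = £2562.5034

£2562.50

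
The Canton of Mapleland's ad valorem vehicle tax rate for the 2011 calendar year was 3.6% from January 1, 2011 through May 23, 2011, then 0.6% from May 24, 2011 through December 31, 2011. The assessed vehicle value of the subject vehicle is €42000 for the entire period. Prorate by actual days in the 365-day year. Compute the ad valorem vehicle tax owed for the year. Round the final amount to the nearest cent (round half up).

€745.64

January 1 – May 23, 2011: 143 days at 3.6% → €42000 × 3.6% × 143/365 = €592.3726
May 24 – December 31, 2011: 222 days at 0.6% → €42000 × 0.6% × 222/365 = €153.2712
Total = €745.6438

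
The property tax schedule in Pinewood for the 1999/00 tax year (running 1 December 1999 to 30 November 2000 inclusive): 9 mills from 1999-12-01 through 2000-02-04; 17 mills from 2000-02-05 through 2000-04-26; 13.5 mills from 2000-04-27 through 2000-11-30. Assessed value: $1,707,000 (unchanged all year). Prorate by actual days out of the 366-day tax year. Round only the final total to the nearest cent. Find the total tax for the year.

$22,997.86

1999-12-01 to 2000-02-04: 66 days at 9 mills → $1,707,000 × 0.9% × 66/366 = $2,770.3770
2000-02-05 to 2000-04-26: 82 days at 17 mills → $1,707,000 × 1.7% × 82/366 = $6,501.5246
2000-04-27 to 2000-11-30: 218 days at 13.5 mills → $1,707,000 × 1.35% × 218/366 = $13,725.9590
Total = $22,997.8607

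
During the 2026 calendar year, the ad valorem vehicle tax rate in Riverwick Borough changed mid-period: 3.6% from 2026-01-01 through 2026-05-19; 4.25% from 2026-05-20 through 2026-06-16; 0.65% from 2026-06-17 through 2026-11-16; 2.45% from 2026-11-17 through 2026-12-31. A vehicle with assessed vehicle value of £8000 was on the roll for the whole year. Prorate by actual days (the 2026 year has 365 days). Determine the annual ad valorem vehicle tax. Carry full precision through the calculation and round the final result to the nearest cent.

£181.72

2026-01-01 to 2026-05-19: 139 days at 3.6% → £8000 × 3.6% × 139/365 = £109.6767
2026-05-20 to 2026-06-16: 28 days at 4.25% → £8000 × 4.25% × 28/365 = £26.0822
2026-06-17 to 2026-11-16: 153 days at 0.65% → £8000 × 0.65% × 153/365 = £21.7973
2026-11-17 to 2026-12-31: 45 days at 2.45% → £8000 × 2.45% × 45/365 = £24.1644
Total = £181.7205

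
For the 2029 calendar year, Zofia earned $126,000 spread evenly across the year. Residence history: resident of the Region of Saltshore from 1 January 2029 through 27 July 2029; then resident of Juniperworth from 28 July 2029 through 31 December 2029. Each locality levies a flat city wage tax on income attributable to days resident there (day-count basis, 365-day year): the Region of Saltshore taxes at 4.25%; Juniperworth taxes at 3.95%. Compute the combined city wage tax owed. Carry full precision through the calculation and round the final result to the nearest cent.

The Region of Saltshore, 1 January – 27 July 2029: 208 days → $126,000 × 4.25% × 208/365 = $3,051.6164
Juniperworth, 28 July – 31 December 2029: 157 days → $126,000 × 3.95% × 157/365 = $2,140.7918
Total = $5,192.4082

$5,192.41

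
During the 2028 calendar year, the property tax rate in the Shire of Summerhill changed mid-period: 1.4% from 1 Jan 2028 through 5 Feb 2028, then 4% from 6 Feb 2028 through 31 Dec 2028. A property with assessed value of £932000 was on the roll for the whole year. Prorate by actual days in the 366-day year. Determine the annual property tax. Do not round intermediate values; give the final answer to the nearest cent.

£34896.52

1 Jan – 5 Feb 2028: 36 days at 1.4% → £932000 × 1.4% × 36/366 = £1283.4098
6 Feb – 31 Dec 2028: 330 days at 4% → £932000 × 4% × 330/366 = £33613.1148
Total = £34896.5246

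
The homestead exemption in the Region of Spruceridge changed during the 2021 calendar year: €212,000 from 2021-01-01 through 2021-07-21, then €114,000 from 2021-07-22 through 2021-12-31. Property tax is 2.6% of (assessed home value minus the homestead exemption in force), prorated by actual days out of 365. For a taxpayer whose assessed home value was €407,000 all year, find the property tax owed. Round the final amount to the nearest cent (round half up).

2021-01-01 to 2021-07-21: 202 days, exemption €212,000 → (€407,000 − €212,000) × 2.6% × 202/365 = €2,805.8630
2021-07-22 to 2021-12-31: 163 days, exemption €114,000 → (€407,000 − €114,000) × 2.6% × 163/365 = €3,402.0110
Total = €6,207.8740

€6,207.87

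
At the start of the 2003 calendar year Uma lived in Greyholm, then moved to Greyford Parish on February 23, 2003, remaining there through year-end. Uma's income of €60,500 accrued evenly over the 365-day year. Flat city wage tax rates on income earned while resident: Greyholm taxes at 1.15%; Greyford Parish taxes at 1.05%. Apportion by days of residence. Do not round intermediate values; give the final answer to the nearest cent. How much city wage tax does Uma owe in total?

Greyholm, January 1 – February 22, 2003: 53 days → €60,500 × 1.15% × 53/365 = €101.0267
Greyford Parish, February 23 – December 31, 2003: 312 days → €60,500 × 1.05% × 312/365 = €543.0082
Total = €644.0349

€644.03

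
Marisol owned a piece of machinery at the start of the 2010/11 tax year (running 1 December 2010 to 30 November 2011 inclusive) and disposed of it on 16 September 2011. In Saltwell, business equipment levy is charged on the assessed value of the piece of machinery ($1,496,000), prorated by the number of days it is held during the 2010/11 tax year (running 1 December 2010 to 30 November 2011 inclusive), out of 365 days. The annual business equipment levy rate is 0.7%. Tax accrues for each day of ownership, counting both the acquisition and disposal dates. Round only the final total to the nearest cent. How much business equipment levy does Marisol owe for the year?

$8,320.22

Days held (1 December 2010 – 16 September 2011): 290 out of 365
Tax = $1,496,000 × 0.7% × 290/365 = $8,320.2192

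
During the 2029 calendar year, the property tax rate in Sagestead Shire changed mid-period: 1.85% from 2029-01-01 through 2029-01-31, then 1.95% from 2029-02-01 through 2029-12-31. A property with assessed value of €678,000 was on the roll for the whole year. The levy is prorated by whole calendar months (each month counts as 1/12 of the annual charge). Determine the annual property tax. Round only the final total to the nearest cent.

2029-01-01 to 2029-01-31: 1 month at 1.85% → €678,000 × 1.85% × 1/12 = €1,045.2500
2029-02-01 to 2029-12-31: 11 months at 1.95% → €678,000 × 1.95% × 11/12 = €12,119.2500
Total = €13,164.5000

€13,164.50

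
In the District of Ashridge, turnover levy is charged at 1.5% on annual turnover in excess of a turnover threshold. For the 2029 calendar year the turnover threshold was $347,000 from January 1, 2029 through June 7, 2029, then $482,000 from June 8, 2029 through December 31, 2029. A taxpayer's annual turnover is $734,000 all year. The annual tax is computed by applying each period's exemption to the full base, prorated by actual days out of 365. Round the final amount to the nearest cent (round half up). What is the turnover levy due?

$4,656.58

January 1 – June 7, 2029: 158 days, exemption $347,000 → ($734,000 − $347,000) × 1.5% × 158/365 = $2,512.8493
June 8 – December 31, 2029: 207 days, exemption $482,000 → ($734,000 − $482,000) × 1.5% × 207/365 = $2,143.7260
Total = $4,656.5753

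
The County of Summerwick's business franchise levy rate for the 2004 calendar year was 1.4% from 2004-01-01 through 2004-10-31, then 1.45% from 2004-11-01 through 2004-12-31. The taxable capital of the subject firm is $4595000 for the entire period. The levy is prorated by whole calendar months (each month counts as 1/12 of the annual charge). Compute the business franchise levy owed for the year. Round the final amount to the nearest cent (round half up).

2004-01-01 to 2004-10-31: 10 months at 1.4% → $4595000 × 1.4% × 10/12 = $53608.3333
2004-11-01 to 2004-12-31: 2 months at 1.45% → $4595000 × 1.45% × 2/12 = $11104.5833
Total = $64712.9167

$64712.92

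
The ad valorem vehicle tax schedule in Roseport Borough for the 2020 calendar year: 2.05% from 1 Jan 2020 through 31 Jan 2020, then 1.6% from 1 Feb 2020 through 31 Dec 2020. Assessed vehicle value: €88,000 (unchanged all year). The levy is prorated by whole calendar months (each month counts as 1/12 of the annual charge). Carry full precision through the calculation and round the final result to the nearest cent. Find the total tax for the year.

1 Jan – 31 Jan 2020: 1 month at 2.05% → €88,000 × 2.05% × 1/12 = €150.3333
1 Feb – 31 Dec 2020: 11 months at 1.6% → €88,000 × 1.6% × 11/12 = €1,290.6667
Total = €1,441.0000

€1,441.00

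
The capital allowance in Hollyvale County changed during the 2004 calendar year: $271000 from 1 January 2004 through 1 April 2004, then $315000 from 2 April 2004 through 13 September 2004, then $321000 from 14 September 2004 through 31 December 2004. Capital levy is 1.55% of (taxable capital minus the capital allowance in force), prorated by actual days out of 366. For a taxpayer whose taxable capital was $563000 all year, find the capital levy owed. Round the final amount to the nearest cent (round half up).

1 January – 1 April 2004: 92 days, exemption $271000 → ($563000 − $271000) × 1.55% × 92/366 = $1137.6831
2 April – 13 September 2004: 165 days, exemption $315000 → ($563000 − $315000) × 1.55% × 165/366 = $1732.9508
14 September – 31 December 2004: 109 days, exemption $321000 → ($563000 − $321000) × 1.55% × 109/366 = $1117.1011
Total = $3987.7350

$3987.73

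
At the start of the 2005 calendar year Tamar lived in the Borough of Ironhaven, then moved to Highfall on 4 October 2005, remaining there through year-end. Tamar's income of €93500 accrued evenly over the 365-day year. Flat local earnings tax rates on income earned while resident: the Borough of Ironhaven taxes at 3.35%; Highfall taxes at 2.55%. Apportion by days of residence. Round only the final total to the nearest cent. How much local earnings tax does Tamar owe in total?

The Borough of Ironhaven, 1 January – 3 October 2005: 276 days → €93500 × 3.35% × 276/365 = €2368.4959
Highfall, 4 October – 31 December 2005: 89 days → €93500 × 2.55% × 89/365 = €581.3651
Total = €2949.8610

€2949.86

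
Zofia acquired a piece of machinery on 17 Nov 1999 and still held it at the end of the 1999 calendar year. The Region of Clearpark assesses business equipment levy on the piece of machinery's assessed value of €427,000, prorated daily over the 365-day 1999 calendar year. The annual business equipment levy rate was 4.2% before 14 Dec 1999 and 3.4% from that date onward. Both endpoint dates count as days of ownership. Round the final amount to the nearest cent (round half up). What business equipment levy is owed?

17 Nov – 13 Dec 1999: 27 days at 4.2% → €427,000 × 4.2% × 27/365 = €1,326.6247
14 Dec – 31 Dec 1999: 18 days at 3.4% → €427,000 × 3.4% × 18/365 = €715.9562
Total = €2,042.5808

€2,042.58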